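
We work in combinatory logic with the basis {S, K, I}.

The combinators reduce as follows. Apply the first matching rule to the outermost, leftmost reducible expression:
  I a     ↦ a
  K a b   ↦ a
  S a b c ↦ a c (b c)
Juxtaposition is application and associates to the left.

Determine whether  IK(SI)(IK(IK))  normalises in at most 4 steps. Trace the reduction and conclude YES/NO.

  start: IK(SI)(IK(IK))
  step 1: K(SI)(IK(IK))
  step 2: SI

Answer: YES — reaches normal form SI in 2 ≤ 4 steps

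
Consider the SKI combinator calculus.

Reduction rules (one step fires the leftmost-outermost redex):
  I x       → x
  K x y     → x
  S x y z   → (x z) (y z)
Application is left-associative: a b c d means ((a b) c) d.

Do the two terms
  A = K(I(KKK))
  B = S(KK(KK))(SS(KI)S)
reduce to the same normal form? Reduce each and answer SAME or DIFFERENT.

Answer: DIFFERENT — A ⇓ KK, B ⇓ SK(SSI)

Working:
Term A:
  start: K(I(KKK))
  →1  K(KKK)
  →2  KK

Term B:
  start: S(KK(KK))(SS(KI)S)
  →1  SK(SS(KI)S)
  →2  SK(SS(KIS))
  →3  SK(SSI)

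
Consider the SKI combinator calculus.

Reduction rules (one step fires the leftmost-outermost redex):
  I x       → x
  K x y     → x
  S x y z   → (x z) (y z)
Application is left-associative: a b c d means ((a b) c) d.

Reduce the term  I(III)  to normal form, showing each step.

Answer: normal form = I  (in 3 steps)

Derivation:
  start: I(III)
  [1] III
  [2] II
  [3] I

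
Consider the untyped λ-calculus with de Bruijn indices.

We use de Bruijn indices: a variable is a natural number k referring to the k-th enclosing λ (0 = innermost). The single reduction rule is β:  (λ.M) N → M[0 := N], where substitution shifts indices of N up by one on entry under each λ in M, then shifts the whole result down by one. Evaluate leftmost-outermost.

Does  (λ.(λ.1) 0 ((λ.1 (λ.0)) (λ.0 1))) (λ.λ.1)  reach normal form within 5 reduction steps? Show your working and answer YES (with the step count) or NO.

  start: (λ.(λ.1) 0 ((λ.1 (λ.0)) (λ.0 1))) (λ.λ.1)
  →1  (λ.λ.λ.1) (λ.λ.1) ((λ.(λ.λ.1) (λ.0)) (λ.0 (λ.λ.1)))
  →2  (λ.λ.1) ((λ.(λ.λ.1) (λ.0)) (λ.0 (λ.λ.1)))
  →3  λ.(λ.(λ.λ.1) (λ.0)) (λ.0 (λ.λ.1))
  →4  λ.(λ.λ.1) (λ.0)
  →5  λ.λ.λ.0

Answer: YES — reaches normal form λ.λ.λ.0 in 5 ≤ 5 steps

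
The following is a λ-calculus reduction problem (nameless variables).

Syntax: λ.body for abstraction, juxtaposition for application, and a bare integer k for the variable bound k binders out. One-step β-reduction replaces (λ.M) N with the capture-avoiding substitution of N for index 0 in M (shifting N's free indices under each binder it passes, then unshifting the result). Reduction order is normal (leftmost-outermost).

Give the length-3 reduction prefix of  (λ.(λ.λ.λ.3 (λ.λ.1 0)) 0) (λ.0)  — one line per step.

  start: (λ.(λ.λ.λ.3 (λ.λ.1 0)) 0) (λ.0)
  [1] (λ.λ.λ.(λ.0) (λ.λ.1 0)) (λ.0)
  [2] λ.λ.(λ.0) (λ.λ.1 0)
  [3] λ.λ.λ.λ.1 0

Answer: after 3 steps: λ.λ.λ.λ.1 0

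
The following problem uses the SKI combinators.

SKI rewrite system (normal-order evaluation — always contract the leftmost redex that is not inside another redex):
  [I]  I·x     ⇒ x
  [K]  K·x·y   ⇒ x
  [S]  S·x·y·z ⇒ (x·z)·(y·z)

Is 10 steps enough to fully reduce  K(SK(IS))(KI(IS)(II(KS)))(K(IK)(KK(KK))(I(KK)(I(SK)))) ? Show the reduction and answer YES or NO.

Answer: YES — reaches normal form KK in 7 ≤ 10 steps

Derivation:
  start: K(SK(IS))(KI(IS)(II(KS)))(K(IK)(KK(KK))(I(KK)(I(SK))))
  [1] SK(IS)(K(IK)(KK(KK))(I(KK)(I(SK))))
  [2] K(K(IK)(KK(KK))(I(KK)(I(SK))))(IS(K(IK)(KK(KK))(I(KK)(I(SK)))))
  [3] K(IK)(KK(KK))(I(KK)(I(SK)))
  [4] IK(I(KK)(I(SK)))
  [5] K(I(KK)(I(SK)))
  [6] K(KK(I(SK)))
  [7] KK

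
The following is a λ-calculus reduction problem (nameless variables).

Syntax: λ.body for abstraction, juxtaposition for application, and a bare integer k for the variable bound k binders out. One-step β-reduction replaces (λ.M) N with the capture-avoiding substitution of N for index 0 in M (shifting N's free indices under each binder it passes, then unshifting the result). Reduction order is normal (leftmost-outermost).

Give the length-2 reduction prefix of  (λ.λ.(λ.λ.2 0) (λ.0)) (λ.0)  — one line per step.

Answer: after 2 steps: λ.λ.1 0

Reduction:
  start: (λ.λ.(λ.λ.2 0) (λ.0)) (λ.0)
  →1  λ.(λ.λ.2 0) (λ.0)
  →2  λ.λ.1 0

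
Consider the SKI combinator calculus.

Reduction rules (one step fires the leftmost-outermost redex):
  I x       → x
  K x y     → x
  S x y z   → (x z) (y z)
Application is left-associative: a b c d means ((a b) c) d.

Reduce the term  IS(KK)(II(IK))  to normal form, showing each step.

Answer: normal form = S(KK)K  (in 4 steps)

Derivation:
  start: IS(KK)(II(IK))
  step 1: S(KK)(II(IK))
  step 2: S(KK)(I(IK))
  step 3: S(KK)(IK)
  step 4: S(KK)K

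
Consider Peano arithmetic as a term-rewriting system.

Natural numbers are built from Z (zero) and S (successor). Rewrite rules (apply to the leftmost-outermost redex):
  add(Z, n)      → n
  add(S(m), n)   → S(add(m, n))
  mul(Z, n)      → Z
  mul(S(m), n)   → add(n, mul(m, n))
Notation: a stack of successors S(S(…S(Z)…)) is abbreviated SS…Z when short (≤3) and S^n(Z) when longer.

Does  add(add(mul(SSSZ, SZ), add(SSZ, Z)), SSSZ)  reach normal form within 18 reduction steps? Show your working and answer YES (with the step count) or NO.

Answer: NO — after 18 steps the term is S(S(S(add(S(add(SZ, Z)), SSSZ)))), not yet normal

Reduction:
  start: add(add(mul(SSSZ, SZ), add(SSZ, Z)), SSSZ)
  [1] add(add(add(SZ, mul(SSZ, SZ)), add(SSZ, Z)), SSSZ)
  [2] add(add(S(add(Z, mul(SSZ, SZ))), add(SSZ, Z)), SSSZ)
  [3] add(S(add(add(Z, mul(SSZ, SZ)), add(SSZ, Z))), SSSZ)
  [4] S(add(add(add(Z, mul(SSZ, SZ)), add(SSZ, Z)), SSSZ))
  [5] S(add(add(mul(SSZ, SZ), add(SSZ, Z)), SSSZ))
  [6] S(add(add(add(SZ, mul(SZ, SZ)), add(SSZ, Z)), SSSZ))
  [7] S(add(add(S(add(Z, mul(SZ, SZ))), add(SSZ, Z)), SSSZ))
  [8] S(add(S(add(add(Z, mul(SZ, SZ)), add(SSZ, Z))), SSSZ))
  [9] S(S(add(add(add(Z, mul(SZ, SZ)), add(SSZ, Z)), SSSZ)))
  [10] S(S(add(add(mul(SZ, SZ), add(SSZ, Z)), SSSZ)))
  [11] S(S(add(add(add(SZ, mul(Z, SZ)), add(SSZ, Z)), SSSZ)))
  [12] S(S(add(add(S(add(Z, mul(Z, SZ))), add(SSZ, Z)), SSSZ)))
  [13] S(S(add(S(add(add(Z, mul(Z, SZ)), add(SSZ, Z))), SSSZ)))
  [14] S(S(S(add(add(add(Z, mul(Z, SZ)), add(SSZ, Z)), SSSZ))))
  [15] S(S(S(add(add(mul(Z, SZ), add(SSZ, Z)), SSSZ))))
  [16] S(S(S(add(add(Z, add(SSZ, Z)), SSSZ))))
  [17] S(S(S(add(add(SSZ, Z), SSSZ))))
  [18] S(S(S(add(S(add(SZ, Z)), SSSZ))))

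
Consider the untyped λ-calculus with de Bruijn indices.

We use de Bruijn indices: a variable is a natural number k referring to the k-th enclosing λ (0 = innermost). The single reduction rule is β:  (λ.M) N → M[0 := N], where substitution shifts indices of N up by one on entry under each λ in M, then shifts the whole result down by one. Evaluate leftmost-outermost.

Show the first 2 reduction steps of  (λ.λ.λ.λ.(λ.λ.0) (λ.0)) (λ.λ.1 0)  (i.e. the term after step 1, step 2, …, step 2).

  start: (λ.λ.λ.λ.(λ.λ.0) (λ.0)) (λ.λ.1 0)
  →1  λ.λ.λ.(λ.λ.0) (λ.0)
  →2  λ.λ.λ.λ.0

Answer: after 2 steps: λ.λ.λ.λ.0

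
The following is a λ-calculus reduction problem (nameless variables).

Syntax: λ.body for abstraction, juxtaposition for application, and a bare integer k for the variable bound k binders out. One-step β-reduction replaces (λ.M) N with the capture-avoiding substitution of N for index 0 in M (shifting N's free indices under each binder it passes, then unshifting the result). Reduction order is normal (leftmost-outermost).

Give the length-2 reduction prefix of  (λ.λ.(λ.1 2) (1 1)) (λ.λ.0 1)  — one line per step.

  start: (λ.λ.(λ.1 2) (1 1)) (λ.λ.0 1)
  →1  λ.(λ.1 (λ.λ.0 1)) ((λ.λ.0 1) (λ.λ.0 1))
  →2  λ.0 (λ.λ.0 1)

Answer: after 2 steps: λ.0 (λ.λ.0 1)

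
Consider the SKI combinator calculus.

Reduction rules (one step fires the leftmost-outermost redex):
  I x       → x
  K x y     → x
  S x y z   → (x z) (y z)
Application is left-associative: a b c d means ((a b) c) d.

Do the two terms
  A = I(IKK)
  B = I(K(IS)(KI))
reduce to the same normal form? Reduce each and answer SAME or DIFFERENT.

Answer: DIFFERENT — A ⇓ KK, B ⇓ S

Working:
Term A:
  start: I(IKK)
  step 1: IKK
  step 2: KK

Term B:
  start: I(K(IS)(KI))
  step 1: K(IS)(KI)
  step 2: IS
  step 3: S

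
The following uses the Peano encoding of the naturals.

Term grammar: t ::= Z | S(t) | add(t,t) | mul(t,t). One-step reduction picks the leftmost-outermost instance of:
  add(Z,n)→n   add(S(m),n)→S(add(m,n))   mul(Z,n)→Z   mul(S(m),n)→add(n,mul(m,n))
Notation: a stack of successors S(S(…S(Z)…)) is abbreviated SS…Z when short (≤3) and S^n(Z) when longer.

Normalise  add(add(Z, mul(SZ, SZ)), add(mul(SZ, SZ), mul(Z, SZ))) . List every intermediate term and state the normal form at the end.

Answer: normal form = SSZ  (in 14 steps)

Working:
  start: add(add(Z, mul(SZ, SZ)), add(mul(SZ, SZ), mul(Z, SZ)))
  [1] add(mul(SZ, SZ), add(mul(SZ, SZ), mul(Z, SZ)))
  [2] add(add(SZ, mul(Z, SZ)), add(mul(SZ, SZ), mul(Z, SZ)))
  [3] add(S(add(Z, mul(Z, SZ))), add(mul(SZ, SZ), mul(Z, SZ)))
  [4] S(add(add(Z, mul(Z, SZ)), add(mul(SZ, SZ), mul(Z, SZ))))
  [5] S(add(mul(Z, SZ), add(mul(SZ, SZ), mul(Z, SZ))))
  [6] S(add(Z, add(mul(SZ, SZ), mul(Z, SZ))))
  [7] S(add(mul(SZ, SZ), mul(Z, SZ)))
  [8] S(add(add(SZ, mul(Z, SZ)), mul(Z, SZ)))
  [9] S(add(S(add(Z, mul(Z, SZ))), mul(Z, SZ)))
  [10] S(S(add(add(Z, mul(Z, SZ)), mul(Z, SZ))))
  [11] S(S(add(mul(Z, SZ), mul(Z, SZ))))
  [12] S(S(add(Z, mul(Z, SZ))))
  [13] S(S(mul(Z, SZ)))
  [14] SSZ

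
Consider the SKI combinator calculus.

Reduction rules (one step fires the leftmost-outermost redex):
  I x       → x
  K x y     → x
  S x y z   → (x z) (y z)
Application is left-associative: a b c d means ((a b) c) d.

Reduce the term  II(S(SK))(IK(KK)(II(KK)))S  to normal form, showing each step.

  start: II(S(SK))(IK(KK)(II(KK)))S
  →1  I(S(SK))(IK(KK)(II(KK)))S
  →2  S(SK)(IK(KK)(II(KK)))S
  →3  SKS(IK(KK)(II(KK))S)
  →4  K(IK(KK)(II(KK))S)(S(IK(KK)(II(KK))S))
  →5  IK(KK)(II(KK))S
  →6  K(KK)(II(KK))S
  →7  KKS
  →8  K

Answer: normal form = K  (in 8 steps)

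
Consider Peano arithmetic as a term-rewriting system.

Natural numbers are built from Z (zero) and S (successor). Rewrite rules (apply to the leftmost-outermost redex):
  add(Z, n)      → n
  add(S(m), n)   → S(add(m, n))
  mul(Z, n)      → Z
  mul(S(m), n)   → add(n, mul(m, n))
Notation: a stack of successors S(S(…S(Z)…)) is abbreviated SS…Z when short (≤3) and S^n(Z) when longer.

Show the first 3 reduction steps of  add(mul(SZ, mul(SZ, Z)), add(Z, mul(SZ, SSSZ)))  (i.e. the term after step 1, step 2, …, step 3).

  start: add(mul(SZ, mul(SZ, Z)), add(Z, mul(SZ, SSSZ)))
  →1  add(add(mul(SZ, Z), mul(Z, mul(SZ, Z))), add(Z, mul(SZ, SSSZ)))
  →2  add(add(add(Z, mul(Z, Z)), mul(Z, mul(SZ, Z))), add(Z, mul(SZ, SSSZ)))
  →3  add(add(mul(Z, Z), mul(Z, mul(SZ, Z))), add(Z, mul(SZ, SSSZ)))

Answer: after 3 steps: add(add(mul(Z, Z), mul(Z, mul(SZ, Z))), add(Z, mul(SZ, SSSZ)))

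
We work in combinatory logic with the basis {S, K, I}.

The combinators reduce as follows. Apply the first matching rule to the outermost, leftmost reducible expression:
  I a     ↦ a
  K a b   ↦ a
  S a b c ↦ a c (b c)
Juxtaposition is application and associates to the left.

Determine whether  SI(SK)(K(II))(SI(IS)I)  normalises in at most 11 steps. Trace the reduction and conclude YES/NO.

Answer: YES — reaches normal form SI in 9 ≤ 11 steps

Reduction:
  start: SI(SK)(K(II))(SI(IS)I)
  →1  I(K(II))(SK(K(II)))(SI(IS)I)
  →2  K(II)(SK(K(II)))(SI(IS)I)
  →3  II(SI(IS)I)
  →4  I(SI(IS)I)
  →5  SI(IS)I
  →6  II(ISI)
  →7  I(ISI)
  →8  ISI
  →9  SI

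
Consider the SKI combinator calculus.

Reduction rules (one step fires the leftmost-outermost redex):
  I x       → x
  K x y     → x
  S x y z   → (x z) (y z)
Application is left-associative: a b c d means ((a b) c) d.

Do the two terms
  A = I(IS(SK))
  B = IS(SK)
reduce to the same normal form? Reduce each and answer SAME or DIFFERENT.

Answer: SAME — A ⇓ S(SK), B ⇓ S(SK)

Reduction:
Term A:
  start: I(IS(SK))
  [1] IS(SK)
  [2] S(SK)

Term B:
  start: IS(SK)
  [1] S(SK)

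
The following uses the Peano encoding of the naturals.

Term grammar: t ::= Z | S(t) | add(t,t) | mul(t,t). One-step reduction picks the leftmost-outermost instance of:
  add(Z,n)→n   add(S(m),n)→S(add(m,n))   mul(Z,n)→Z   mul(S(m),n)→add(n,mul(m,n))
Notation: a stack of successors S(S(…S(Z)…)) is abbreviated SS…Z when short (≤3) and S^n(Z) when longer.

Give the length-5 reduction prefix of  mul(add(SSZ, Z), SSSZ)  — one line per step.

  start: mul(add(SSZ, Z), SSSZ)
  →1  mul(S(add(SZ, Z)), SSSZ)
  →2  add(SSSZ, mul(add(SZ, Z), SSSZ))
  →3  S(add(SSZ, mul(add(SZ, Z), SSSZ)))
  →4  S(S(add(SZ, mul(add(SZ, Z), SSSZ))))
  →5  S(S(S(add(Z, mul(add(SZ, Z), SSSZ)))))

Answer: after 5 steps: S(S(S(add(Z, mul(add(SZ, Z), SSSZ)))))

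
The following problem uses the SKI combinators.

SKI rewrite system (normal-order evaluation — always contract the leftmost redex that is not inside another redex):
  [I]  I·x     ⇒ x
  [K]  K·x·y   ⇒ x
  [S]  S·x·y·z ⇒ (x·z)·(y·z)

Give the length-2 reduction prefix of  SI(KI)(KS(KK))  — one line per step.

  start: SI(KI)(KS(KK))
  step 1: I(KS(KK))(KI(KS(KK)))
  step 2: KS(KK)(KI(KS(KK)))

Answer: after 2 steps: KS(KK)(KI(KS(KK)))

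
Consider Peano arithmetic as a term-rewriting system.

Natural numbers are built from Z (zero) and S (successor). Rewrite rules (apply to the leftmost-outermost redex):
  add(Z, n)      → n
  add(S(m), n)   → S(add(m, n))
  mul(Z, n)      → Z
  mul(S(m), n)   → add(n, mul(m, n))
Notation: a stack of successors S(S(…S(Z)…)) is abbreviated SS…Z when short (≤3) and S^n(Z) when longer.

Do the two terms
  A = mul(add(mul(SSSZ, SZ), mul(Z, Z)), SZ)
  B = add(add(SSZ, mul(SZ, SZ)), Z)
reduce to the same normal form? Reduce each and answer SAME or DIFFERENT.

Answer: SAME — A ⇓ SSSZ, B ⇓ SSSZ

Reduction:
Term A:
  start: mul(add(mul(SSSZ, SZ), mul(Z, Z)), SZ)
  step 1: mul(add(add(SZ, mul(SSZ, SZ)), mul(Z, Z)), SZ)
  step 2: mul(add(S(add(Z, mul(SSZ, SZ))), mul(Z, Z)), SZ)
  step 3: mul(S(add(add(Z, mul(SSZ, SZ)), mul(Z, Z))), SZ)
  step 4: add(SZ, mul(add(add(Z, mul(SSZ, SZ)), mul(Z, Z)), SZ))
  step 5: S(add(Z, mul(add(add(Z, mul(SSZ, SZ)), mul(Z, Z)), SZ)))
  step 6: S(mul(add(add(Z, mul(SSZ, SZ)), mul(Z, Z)), SZ))
  step 7: S(mul(add(mul(SSZ, SZ), mul(Z, Z)), SZ))
  step 8: S(mul(add(add(SZ, mul(SZ, SZ)), mul(Z, Z)), SZ))
  step 9: S(mul(add(S(add(Z, mul(SZ, SZ))), mul(Z, Z)), SZ))
  step 10: S(mul(S(add(add(Z, mul(SZ, SZ)), mul(Z, Z))), SZ))
  step 11: S(add(SZ, mul(add(add(Z, mul(SZ, SZ)), mul(Z, Z)), SZ)))
  step 12: S(S(add(Z, mul(add(add(Z, mul(SZ, SZ)), mul(Z, Z)), SZ))))
  step 13: S(S(mul(add(add(Z, mul(SZ, SZ)), mul(Z, Z)), SZ)))
  step 14: S(S(mul(add(mul(SZ, SZ), mul(Z, Z)), SZ)))
  step 15: S(S(mul(add(add(SZ, mul(Z, SZ)), mul(Z, Z)), SZ)))
  step 16: S(S(mul(add(S(add(Z, mul(Z, SZ))), mul(Z, Z)), SZ)))
  step 17: S(S(mul(S(add(add(Z, mul(Z, SZ)), mul(Z, Z))), SZ)))
  step 18: S(S(add(SZ, mul(add(add(Z, mul(Z, SZ)), mul(Z, Z)), SZ))))
  step 19: S(S(S(add(Z, mul(add(add(Z, mul(Z, SZ)), mul(Z, Z)), SZ)))))
  step 20: S(S(S(mul(add(add(Z, mul(Z, SZ)), mul(Z, Z)), SZ))))
  step 21: S(S(S(mul(add(mul(Z, SZ), mul(Z, Z)), SZ))))
  step 22: S(S(S(mul(add(Z, mul(Z, Z)), SZ))))
  step 23: S(S(S(mul(mul(Z, Z), SZ))))
  step 24: S(S(S(mul(Z, SZ))))
  step 25: SSSZ

Term B:
  start: add(add(SSZ, mul(SZ, SZ)), Z)
  step 1: add(S(add(SZ, mul(SZ, SZ))), Z)
  step 2: S(add(add(SZ, mul(SZ, SZ)), Z))
  step 3: S(add(S(add(Z, mul(SZ, SZ))), Z))
  step 4: S(S(add(add(Z, mul(SZ, SZ)), Z)))
  step 5: S(S(add(mul(SZ, SZ), Z)))
  step 6: S(S(add(add(SZ, mul(Z, SZ)), Z)))
  step 7: S(S(add(S(add(Z, mul(Z, SZ))), Z)))
  step 8: S(S(S(add(add(Z, mul(Z, SZ)), Z))))
  step 9: S(S(S(add(mul(Z, SZ), Z))))
  step 10: S(S(S(add(Z, Z))))
  step 11: SSSZ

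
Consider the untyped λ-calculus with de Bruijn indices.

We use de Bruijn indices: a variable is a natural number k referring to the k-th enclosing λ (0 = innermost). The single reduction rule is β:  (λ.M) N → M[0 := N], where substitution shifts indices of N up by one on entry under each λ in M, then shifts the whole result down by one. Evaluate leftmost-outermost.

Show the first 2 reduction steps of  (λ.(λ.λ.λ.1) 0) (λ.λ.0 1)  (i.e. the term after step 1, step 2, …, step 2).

  start: (λ.(λ.λ.λ.1) 0) (λ.λ.0 1)
  [1] (λ.λ.λ.1) (λ.λ.0 1)
  [2] λ.λ.1

Answer: after 2 steps: λ.λ.1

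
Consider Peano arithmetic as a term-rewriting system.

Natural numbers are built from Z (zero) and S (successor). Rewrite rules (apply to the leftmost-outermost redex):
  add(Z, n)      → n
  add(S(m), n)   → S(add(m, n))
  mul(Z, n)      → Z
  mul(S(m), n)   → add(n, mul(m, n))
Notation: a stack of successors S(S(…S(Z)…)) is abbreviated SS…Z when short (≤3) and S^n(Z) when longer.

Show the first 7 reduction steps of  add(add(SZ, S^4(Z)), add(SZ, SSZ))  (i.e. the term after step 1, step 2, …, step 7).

Answer: after 7 steps: S(S(S(S(S(add(Z, add(SZ, SSZ)))))))

Working:
  start: add(add(SZ, S^4(Z)), add(SZ, SSZ))
  [1] add(S(add(Z, S^4(Z))), add(SZ, SSZ))
  [2] S(add(add(Z, S^4(Z)), add(SZ, SSZ)))
  [3] S(add(S^4(Z), add(SZ, SSZ)))
  [4] S(S(add(SSSZ, add(SZ, SSZ))))
  [5] S(S(S(add(SSZ, add(SZ, SSZ)))))
  [6] S(S(S(S(add(SZ, add(SZ, SSZ))))))
  [7] S(S(S(S(S(add(Z, add(SZ, SSZ)))))))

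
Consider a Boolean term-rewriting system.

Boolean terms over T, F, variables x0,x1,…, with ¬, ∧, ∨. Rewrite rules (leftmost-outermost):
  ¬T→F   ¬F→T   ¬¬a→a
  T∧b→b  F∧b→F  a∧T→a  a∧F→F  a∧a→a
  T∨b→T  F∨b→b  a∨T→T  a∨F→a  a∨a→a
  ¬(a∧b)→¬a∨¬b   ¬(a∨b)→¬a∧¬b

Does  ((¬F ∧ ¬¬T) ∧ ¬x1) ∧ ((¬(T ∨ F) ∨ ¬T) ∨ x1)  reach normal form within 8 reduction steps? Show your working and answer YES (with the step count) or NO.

  start: ((¬F ∧ ¬¬T) ∧ ¬x1) ∧ ((¬(T ∨ F) ∨ ¬T) ∨ x1)
  [1] ((T ∧ ¬¬T) ∧ ¬x1) ∧ ((¬(T ∨ F) ∨ ¬T) ∨ x1)
  [2] (¬¬T ∧ ¬x1) ∧ ((¬(T ∨ F) ∨ ¬T) ∨ x1)
  [3] (T ∧ ¬x1) ∧ ((¬(T ∨ F) ∨ ¬T) ∨ x1)
  [4] ¬x1 ∧ ((¬(T ∨ F) ∨ ¬T) ∨ x1)
  [5] ¬x1 ∧ (((¬T ∧ ¬F) ∨ ¬T) ∨ x1)
  [6] ¬x1 ∧ (((F ∧ ¬F) ∨ ¬T) ∨ x1)
  [7] ¬x1 ∧ ((F ∨ ¬T) ∨ x1)
  [8] ¬x1 ∧ (¬T ∨ x1)

Answer: NO — after 8 steps the term is ¬x1 ∧ (¬T ∨ x1), not yet normal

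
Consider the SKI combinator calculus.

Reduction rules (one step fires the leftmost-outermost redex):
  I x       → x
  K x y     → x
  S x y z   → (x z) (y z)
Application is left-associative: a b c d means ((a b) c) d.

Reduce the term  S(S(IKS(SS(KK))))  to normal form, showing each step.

Answer: normal form = S(SS)  (in 2 steps)

Reduction:
  start: S(S(IKS(SS(KK))))
  [1] S(S(KS(SS(KK))))
  [2] S(SS)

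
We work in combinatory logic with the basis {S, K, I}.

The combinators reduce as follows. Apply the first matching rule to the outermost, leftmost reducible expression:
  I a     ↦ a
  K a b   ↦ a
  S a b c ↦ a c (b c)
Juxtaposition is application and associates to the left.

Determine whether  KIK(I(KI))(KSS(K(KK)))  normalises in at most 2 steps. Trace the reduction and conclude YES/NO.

  start: KIK(I(KI))(KSS(K(KK)))
  [1] I(I(KI))(KSS(K(KK)))
  [2] I(KI)(KSS(K(KK)))

Answer: NO — after 2 steps the term is I(KI)(KSS(K(KK))), not yet normal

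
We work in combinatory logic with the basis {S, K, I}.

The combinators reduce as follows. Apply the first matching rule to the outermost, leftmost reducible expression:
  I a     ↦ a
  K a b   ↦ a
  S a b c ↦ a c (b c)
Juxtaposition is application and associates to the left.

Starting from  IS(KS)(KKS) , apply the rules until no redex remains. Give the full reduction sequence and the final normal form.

  start: IS(KS)(KKS)
  step 1: S(KS)(KKS)
  step 2: S(KS)K

Answer: normal form = S(KS)K  (in 2 steps)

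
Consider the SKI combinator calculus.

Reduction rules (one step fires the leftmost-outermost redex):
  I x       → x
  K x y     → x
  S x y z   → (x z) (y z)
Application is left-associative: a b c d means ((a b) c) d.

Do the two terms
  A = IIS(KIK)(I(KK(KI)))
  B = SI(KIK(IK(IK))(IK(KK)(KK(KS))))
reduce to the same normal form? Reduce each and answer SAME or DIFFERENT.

Answer: SAME — A ⇓ SIK, B ⇓ SIK

Derivation:
Term A:
  start: IIS(KIK)(I(KK(KI)))
  →1  IS(KIK)(I(KK(KI)))
  →2  S(KIK)(I(KK(KI)))
  →3  SI(I(KK(KI)))
  →4  SI(KK(KI))
  →5  SIK

Term B:
  start: SI(KIK(IK(IK))(IK(KK)(KK(KS))))
  →1  SI(I(IK(IK))(IK(KK)(KK(KS))))
  →2  SI(IK(IK)(IK(KK)(KK(KS))))
  →3  SI(K(IK)(IK(KK)(KK(KS))))
  →4  SI(IK)
  →5  SIK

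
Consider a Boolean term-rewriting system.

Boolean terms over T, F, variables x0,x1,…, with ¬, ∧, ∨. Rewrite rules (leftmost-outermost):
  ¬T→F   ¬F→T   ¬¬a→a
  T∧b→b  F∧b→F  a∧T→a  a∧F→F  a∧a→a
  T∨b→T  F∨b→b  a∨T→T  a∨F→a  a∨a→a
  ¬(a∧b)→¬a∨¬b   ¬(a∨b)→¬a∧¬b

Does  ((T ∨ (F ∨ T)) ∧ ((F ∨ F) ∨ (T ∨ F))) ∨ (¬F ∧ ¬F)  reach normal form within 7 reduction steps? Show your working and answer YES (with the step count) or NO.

  start: ((T ∨ (F ∨ T)) ∧ ((F ∨ F) ∨ (T ∨ F))) ∨ (¬F ∧ ¬F)
  [1] (T ∧ ((F ∨ F) ∨ (T ∨ F))) ∨ (¬F ∧ ¬F)
  [2] ((F ∨ F) ∨ (T ∨ F)) ∨ (¬F ∧ ¬F)
  [3] (F ∨ (T ∨ F)) ∨ (¬F ∧ ¬F)
  [4] (T ∨ F) ∨ (¬F ∧ ¬F)
  [5] T ∨ (¬F ∧ ¬F)
  [6] T

Answer: YES — reaches normal form T in 6 ≤ 7 steps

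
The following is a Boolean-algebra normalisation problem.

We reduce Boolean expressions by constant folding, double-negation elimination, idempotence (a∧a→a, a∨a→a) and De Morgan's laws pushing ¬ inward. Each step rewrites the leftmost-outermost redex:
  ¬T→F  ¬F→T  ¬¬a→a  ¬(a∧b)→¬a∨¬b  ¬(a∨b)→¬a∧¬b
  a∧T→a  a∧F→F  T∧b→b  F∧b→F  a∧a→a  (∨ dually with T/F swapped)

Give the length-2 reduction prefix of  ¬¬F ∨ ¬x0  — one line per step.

  start: ¬¬F ∨ ¬x0
  step 1: F ∨ ¬x0
  step 2: ¬x0

Answer: after 2 steps: ¬x0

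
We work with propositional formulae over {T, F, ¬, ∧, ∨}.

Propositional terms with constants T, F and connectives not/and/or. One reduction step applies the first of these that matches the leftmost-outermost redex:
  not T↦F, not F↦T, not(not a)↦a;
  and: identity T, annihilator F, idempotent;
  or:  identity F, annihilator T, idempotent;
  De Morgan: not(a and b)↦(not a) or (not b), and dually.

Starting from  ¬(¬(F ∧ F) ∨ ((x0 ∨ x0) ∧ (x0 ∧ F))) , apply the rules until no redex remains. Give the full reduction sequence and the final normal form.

  start: ¬(¬(F ∧ F) ∨ ((x0 ∨ x0) ∧ (x0 ∧ F)))
  step 1: ¬¬(F ∧ F) ∧ ¬((x0 ∨ x0) ∧ (x0 ∧ F))
  step 2: (F ∧ F) ∧ ¬((x0 ∨ x0) ∧ (x0 ∧ F))
  step 3: F ∧ ¬((x0 ∨ x0) ∧ (x0 ∧ F))
  step 4: F

Answer: normal form = F  (in 4 steps)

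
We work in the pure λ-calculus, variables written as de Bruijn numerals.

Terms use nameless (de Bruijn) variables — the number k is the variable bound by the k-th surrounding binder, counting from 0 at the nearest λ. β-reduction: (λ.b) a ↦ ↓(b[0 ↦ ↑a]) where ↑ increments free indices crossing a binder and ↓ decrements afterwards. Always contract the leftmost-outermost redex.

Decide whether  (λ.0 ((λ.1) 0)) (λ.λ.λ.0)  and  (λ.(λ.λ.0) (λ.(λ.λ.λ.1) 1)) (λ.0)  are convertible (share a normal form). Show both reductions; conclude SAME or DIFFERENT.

Term A:
  start: (λ.0 ((λ.1) 0)) (λ.λ.λ.0)
  step 1: (λ.λ.λ.0) ((λ.λ.λ.λ.0) (λ.λ.λ.0))
  step 2: λ.λ.0

Term B:
  start: (λ.(λ.λ.0) (λ.(λ.λ.λ.1) 1)) (λ.0)
  step 1: (λ.λ.0) (λ.(λ.λ.λ.1) (λ.0))
  step 2: λ.0

Answer: DIFFERENT — A ⇓ λ.λ.0, B ⇓ λ.0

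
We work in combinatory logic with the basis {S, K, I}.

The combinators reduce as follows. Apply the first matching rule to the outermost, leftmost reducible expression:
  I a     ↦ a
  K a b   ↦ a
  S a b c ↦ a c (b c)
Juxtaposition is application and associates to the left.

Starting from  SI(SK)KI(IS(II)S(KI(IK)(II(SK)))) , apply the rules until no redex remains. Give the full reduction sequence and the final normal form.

  start: SI(SK)KI(IS(II)S(KI(IK)(II(SK))))
  [1] IK(SKK)I(IS(II)S(KI(IK)(II(SK))))
  [2] K(SKK)I(IS(II)S(KI(IK)(II(SK))))
  [3] SKK(IS(II)S(KI(IK)(II(SK))))
  [4] K(IS(II)S(KI(IK)(II(SK))))(K(IS(II)S(KI(IK)(II(SK)))))
  [5] IS(II)S(KI(IK)(II(SK)))
  [6] S(II)S(KI(IK)(II(SK)))
  [7] II(KI(IK)(II(SK)))(S(KI(IK)(II(SK))))
  [8] I(KI(IK)(II(SK)))(S(KI(IK)(II(SK))))
  [9] KI(IK)(II(SK))(S(KI(IK)(II(SK))))
  [10] I(II(SK))(S(KI(IK)(II(SK))))
  [11] II(SK)(S(KI(IK)(II(SK))))
  [12] I(SK)(S(KI(IK)(II(SK))))
  [13] SK(S(KI(IK)(II(SK))))
  [14] SK(S(I(II(SK))))
  [15] SK(S(II(SK)))
  [16] SK(S(I(SK)))
  [17] SK(S(SK))

Answer: normal form = SK(S(SK))  (in 17 steps)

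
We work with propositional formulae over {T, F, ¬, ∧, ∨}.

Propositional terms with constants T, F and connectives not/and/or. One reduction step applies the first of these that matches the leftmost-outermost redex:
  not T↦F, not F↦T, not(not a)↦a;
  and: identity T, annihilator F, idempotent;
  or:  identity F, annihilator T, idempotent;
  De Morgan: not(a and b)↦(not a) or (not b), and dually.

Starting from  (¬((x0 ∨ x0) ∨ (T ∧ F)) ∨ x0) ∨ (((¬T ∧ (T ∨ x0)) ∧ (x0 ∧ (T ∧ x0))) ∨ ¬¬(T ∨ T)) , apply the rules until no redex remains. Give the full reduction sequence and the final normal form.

Answer: normal form = T  (in 15 steps)

Derivation:
  start: (¬((x0 ∨ x0) ∨ (T ∧ F)) ∨ x0) ∨ (((¬T ∧ (T ∨ x0)) ∧ (x0 ∧ (T ∧ x0))) ∨ ¬¬(T ∨ T))
  [1] ((¬(x0 ∨ x0) ∧ ¬(T ∧ F)) ∨ x0) ∨ (((¬T ∧ (T ∨ x0)) ∧ (x0 ∧ (T ∧ x0))) ∨ ¬¬(T ∨ T))
  [2] (((¬x0 ∧ ¬x0) ∧ ¬(T ∧ F)) ∨ x0) ∨ (((¬T ∧ (T ∨ x0)) ∧ (x0 ∧ (T ∧ x0))) ∨ ¬¬(T ∨ T))
  [3] ((¬x0 ∧ ¬(T ∧ F)) ∨ x0) ∨ (((¬T ∧ (T ∨ x0)) ∧ (x0 ∧ (T ∧ x0))) ∨ ¬¬(T ∨ T))
  [4] ((¬x0 ∧ (¬T ∨ ¬F)) ∨ x0) ∨ (((¬T ∧ (T ∨ x0)) ∧ (x0 ∧ (T ∧ x0))) ∨ ¬¬(T ∨ T))
  [5] ((¬x0 ∧ (F ∨ ¬F)) ∨ x0) ∨ (((¬T ∧ (T ∨ x0)) ∧ (x0 ∧ (T ∧ x0))) ∨ ¬¬(T ∨ T))
  [6] ((¬x0 ∧ ¬F) ∨ x0) ∨ (((¬T ∧ (T ∨ x0)) ∧ (x0 ∧ (T ∧ x0))) ∨ ¬¬(T ∨ T))
  [7] ((¬x0 ∧ T) ∨ x0) ∨ (((¬T ∧ (T ∨ x0)) ∧ (x0 ∧ (T ∧ x0))) ∨ ¬¬(T ∨ T))
  [8] (¬x0 ∨ x0) ∨ (((¬T ∧ (T ∨ x0)) ∧ (x0 ∧ (T ∧ x0))) ∨ ¬¬(T ∨ T))
  [9] (¬x0 ∨ x0) ∨ (((F ∧ (T ∨ x0)) ∧ (x0 ∧ (T ∧ x0))) ∨ ¬¬(T ∨ T))
  [10] (¬x0 ∨ x0) ∨ ((F ∧ (x0 ∧ (T ∧ x0))) ∨ ¬¬(T ∨ T))
  [11] (¬x0 ∨ x0) ∨ (F ∨ ¬¬(T ∨ T))
  [12] (¬x0 ∨ x0) ∨ ¬¬(T ∨ T)
  [13] (¬x0 ∨ x0) ∨ (T ∨ T)
  [14] (¬x0 ∨ x0) ∨ T
  [15] T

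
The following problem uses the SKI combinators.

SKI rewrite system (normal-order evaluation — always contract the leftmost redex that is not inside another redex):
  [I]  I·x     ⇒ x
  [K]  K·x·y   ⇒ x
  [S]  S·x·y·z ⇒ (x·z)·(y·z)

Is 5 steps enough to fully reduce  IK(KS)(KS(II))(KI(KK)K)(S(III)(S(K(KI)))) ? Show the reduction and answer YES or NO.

Answer: YES — reaches normal form S(SI(S(K(KI)))) in 5 ≤ 5 steps

Reduction:
  start: IK(KS)(KS(II))(KI(KK)K)(S(III)(S(K(KI))))
  →1  K(KS)(KS(II))(KI(KK)K)(S(III)(S(K(KI))))
  →2  KS(KI(KK)K)(S(III)(S(K(KI))))
  →3  S(S(III)(S(K(KI))))
  →4  S(S(II)(S(K(KI))))
  →5  S(SI(S(K(KI))))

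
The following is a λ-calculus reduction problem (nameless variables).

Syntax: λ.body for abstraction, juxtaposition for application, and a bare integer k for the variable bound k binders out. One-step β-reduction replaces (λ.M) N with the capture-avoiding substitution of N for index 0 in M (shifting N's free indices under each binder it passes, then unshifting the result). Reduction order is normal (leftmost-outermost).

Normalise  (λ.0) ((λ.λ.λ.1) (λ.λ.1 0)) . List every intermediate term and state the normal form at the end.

Answer: normal form = λ.λ.1  (in 2 steps)

Working:
  start: (λ.0) ((λ.λ.λ.1) (λ.λ.1 0))
  step 1: (λ.λ.λ.1) (λ.λ.1 0)
  step 2: λ.λ.1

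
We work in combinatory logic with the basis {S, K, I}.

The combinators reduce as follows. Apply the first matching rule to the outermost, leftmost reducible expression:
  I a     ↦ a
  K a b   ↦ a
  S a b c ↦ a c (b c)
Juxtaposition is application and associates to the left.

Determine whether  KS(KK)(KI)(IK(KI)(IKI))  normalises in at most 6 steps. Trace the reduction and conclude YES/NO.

  start: KS(KK)(KI)(IK(KI)(IKI))
  →1  S(KI)(IK(KI)(IKI))
  →2  S(KI)(K(KI)(IKI))
  →3  S(KI)(KI)

Answer: YES — reaches normal form S(KI)(KI) in 3 ≤ 6 steps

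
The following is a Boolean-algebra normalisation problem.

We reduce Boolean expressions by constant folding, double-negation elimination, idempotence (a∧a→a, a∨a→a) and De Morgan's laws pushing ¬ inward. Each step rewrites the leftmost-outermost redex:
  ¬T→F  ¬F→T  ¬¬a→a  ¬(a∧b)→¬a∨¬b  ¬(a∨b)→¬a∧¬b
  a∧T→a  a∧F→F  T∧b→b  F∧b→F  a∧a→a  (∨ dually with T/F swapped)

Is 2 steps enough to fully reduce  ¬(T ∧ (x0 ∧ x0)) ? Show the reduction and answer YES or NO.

Answer: NO — after 2 steps the term is F ∨ ¬(x0 ∧ x0), not yet normal

Derivation:
  start: ¬(T ∧ (x0 ∧ x0))
  [1] ¬T ∨ ¬(x0 ∧ x0)
  [2] F ∨ ¬(x0 ∧ x0)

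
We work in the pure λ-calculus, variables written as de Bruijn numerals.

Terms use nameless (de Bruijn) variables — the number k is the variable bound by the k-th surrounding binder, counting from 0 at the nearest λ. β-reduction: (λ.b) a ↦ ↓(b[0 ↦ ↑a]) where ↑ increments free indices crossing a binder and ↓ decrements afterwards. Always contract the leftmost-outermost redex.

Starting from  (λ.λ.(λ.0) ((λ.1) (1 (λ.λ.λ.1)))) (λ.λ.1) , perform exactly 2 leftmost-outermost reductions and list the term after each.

Answer: after 2 steps: λ.(λ.1) ((λ.λ.1) (λ.λ.λ.1))

Derivation:
  start: (λ.λ.(λ.0) ((λ.1) (1 (λ.λ.λ.1)))) (λ.λ.1)
  →1  λ.(λ.0) ((λ.1) ((λ.λ.1) (λ.λ.λ.1)))
  →2  λ.(λ.1) ((λ.λ.1) (λ.λ.λ.1))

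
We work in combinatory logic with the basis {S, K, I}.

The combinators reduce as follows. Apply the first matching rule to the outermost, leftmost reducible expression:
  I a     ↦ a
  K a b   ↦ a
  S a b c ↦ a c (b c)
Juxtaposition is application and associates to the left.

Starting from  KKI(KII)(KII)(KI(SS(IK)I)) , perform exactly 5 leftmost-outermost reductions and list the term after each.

Answer: after 5 steps: I

Reduction:
  start: KKI(KII)(KII)(KI(SS(IK)I))
  →1  K(KII)(KII)(KI(SS(IK)I))
  →2  KII(KI(SS(IK)I))
  →3  I(KI(SS(IK)I))
  →4  KI(SS(IK)I)
  →5  I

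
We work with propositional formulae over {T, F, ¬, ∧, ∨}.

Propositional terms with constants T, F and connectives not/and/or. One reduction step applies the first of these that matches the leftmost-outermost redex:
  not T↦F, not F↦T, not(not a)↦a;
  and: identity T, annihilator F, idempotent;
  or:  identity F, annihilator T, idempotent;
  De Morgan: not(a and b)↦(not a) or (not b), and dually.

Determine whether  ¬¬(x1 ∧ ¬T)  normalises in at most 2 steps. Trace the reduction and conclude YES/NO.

  start: ¬¬(x1 ∧ ¬T)
  step 1: x1 ∧ ¬T
  step 2: x1 ∧ F

Answer: NO — after 2 steps the term is x1 ∧ F, not yet normal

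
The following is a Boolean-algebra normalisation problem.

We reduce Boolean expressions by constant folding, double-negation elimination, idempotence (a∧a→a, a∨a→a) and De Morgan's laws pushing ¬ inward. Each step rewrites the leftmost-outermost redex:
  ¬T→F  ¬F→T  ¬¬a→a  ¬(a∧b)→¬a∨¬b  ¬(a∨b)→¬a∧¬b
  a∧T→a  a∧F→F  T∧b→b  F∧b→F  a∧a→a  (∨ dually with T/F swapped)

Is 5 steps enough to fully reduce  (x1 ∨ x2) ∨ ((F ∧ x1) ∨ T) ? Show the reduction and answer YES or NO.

  start: (x1 ∨ x2) ∨ ((F ∧ x1) ∨ T)
  →1  (x1 ∨ x2) ∨ T
  →2  T

Answer: YES — reaches normal form T in 2 ≤ 5 steps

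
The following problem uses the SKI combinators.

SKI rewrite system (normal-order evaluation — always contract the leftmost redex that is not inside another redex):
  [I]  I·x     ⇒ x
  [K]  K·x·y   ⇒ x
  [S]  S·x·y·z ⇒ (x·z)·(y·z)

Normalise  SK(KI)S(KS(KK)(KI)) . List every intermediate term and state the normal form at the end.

Answer: normal form = S(S(KI))  (in 3 steps)

Working:
  start: SK(KI)S(KS(KK)(KI))
  [1] KS(KIS)(KS(KK)(KI))
  [2] S(KS(KK)(KI))
  [3] S(S(KI))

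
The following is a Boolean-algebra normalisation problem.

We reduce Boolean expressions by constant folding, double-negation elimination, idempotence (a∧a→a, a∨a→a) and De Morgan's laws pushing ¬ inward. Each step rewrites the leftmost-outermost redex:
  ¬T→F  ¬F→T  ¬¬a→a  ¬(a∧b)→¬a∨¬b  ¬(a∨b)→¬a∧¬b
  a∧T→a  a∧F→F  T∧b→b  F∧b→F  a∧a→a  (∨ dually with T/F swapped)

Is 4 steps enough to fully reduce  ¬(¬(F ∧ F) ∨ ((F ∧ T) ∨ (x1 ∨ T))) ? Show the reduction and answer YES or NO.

Answer: YES — reaches normal form F in 4 ≤ 4 steps

Working:
  start: ¬(¬(F ∧ F) ∨ ((F ∧ T) ∨ (x1 ∨ T)))
  →1  ¬¬(F ∧ F) ∧ ¬((F ∧ T) ∨ (x1 ∨ T))
  →2  (F ∧ F) ∧ ¬((F ∧ T) ∨ (x1 ∨ T))
  →3  F ∧ ¬((F ∧ T) ∨ (x1 ∨ T))
  →4  F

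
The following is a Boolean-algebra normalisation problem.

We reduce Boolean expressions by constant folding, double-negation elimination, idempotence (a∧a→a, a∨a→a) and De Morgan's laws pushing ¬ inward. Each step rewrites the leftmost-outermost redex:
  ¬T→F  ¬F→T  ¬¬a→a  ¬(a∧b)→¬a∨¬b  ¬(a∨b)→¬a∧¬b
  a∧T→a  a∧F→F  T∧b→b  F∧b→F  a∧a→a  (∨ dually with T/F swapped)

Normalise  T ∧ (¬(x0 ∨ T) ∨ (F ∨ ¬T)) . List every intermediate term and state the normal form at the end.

Answer: normal form = F  (in 7 steps)

Derivation:
  start: T ∧ (¬(x0 ∨ T) ∨ (F ∨ ¬T))
  [1] ¬(x0 ∨ T) ∨ (F ∨ ¬T)
  [2] (¬x0 ∧ ¬T) ∨ (F ∨ ¬T)
  [3] (¬x0 ∧ F) ∨ (F ∨ ¬T)
  [4] F ∨ (F ∨ ¬T)
  [5] F ∨ ¬T
  [6] ¬T
  [7] F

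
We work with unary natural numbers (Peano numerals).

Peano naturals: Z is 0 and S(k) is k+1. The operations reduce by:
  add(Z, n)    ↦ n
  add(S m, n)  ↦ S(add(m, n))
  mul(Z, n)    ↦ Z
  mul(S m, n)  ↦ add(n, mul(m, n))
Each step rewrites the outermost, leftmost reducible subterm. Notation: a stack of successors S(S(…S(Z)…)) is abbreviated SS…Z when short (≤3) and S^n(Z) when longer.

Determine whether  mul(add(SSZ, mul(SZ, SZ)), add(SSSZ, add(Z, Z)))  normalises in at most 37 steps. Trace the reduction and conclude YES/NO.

Answer: NO — after 37 steps the term is S(S(S(S(S(S(S(S(S(mul(Z, add(SSSZ, add(Z, Z)))))))))))), not yet normal

Derivation:
  start: mul(add(SSZ, mul(SZ, SZ)), add(SSSZ, add(Z, Z)))
  step 1: mul(S(add(SZ, mul(SZ, SZ))), add(SSSZ, add(Z, Z)))
  step 2: add(add(SSSZ, add(Z, Z)), mul(add(SZ, mul(SZ, SZ)), add(SSSZ, add(Z, Z))))
  step 3: add(S(add(SSZ, add(Z, Z))), mul(add(SZ, mul(SZ, SZ)), add(SSSZ, add(Z, Z))))
  step 4: S(add(add(SSZ, add(Z, Z)), mul(add(SZ, mul(SZ, SZ)), add(SSSZ, add(Z, Z)))))
  step 5: S(add(S(add(SZ, add(Z, Z))), mul(add(SZ, mul(SZ, SZ)), add(SSSZ, add(Z, Z)))))
  step 6: S(S(add(add(SZ, add(Z, Z)), mul(add(SZ, mul(SZ, SZ)), add(SSSZ, add(Z, Z))))))
  step 7: S(S(add(S(add(Z, add(Z, Z))), mul(add(SZ, mul(SZ, SZ)), add(SSSZ, add(Z, Z))))))
  step 8: S(S(S(add(add(Z, add(Z, Z)), mul(add(SZ, mul(SZ, SZ)), add(SSSZ, add(Z, Z)))))))
  step 9: S(S(S(add(add(Z, Z), mul(add(SZ, mul(SZ, SZ)), add(SSSZ, add(Z, Z)))))))
  step 10: S(S(S(add(Z, mul(add(SZ, mul(SZ, SZ)), add(SSSZ, add(Z, Z)))))))
  step 11: S(S(S(mul(add(SZ, mul(SZ, SZ)), add(SSSZ, add(Z, Z))))))
  step 12: S(S(S(mul(S(add(Z, mul(SZ, SZ))), add(SSSZ, add(Z, Z))))))
  step 13: S(S(S(add(add(SSSZ, add(Z, Z)), mul(add(Z, mul(SZ, SZ)), add(SSSZ, add(Z, Z)))))))
  step 14: S(S(S(add(S(add(SSZ, add(Z, Z))), mul(add(Z, mul(SZ, SZ)), add(SSSZ, add(Z, Z)))))))
  step 15: S(S(S(S(add(add(SSZ, add(Z, Z)), mul(add(Z, mul(SZ, SZ)), add(SSSZ, add(Z, Z))))))))
  step 16: S(S(S(S(add(S(add(SZ, add(Z, Z))), mul(add(Z, mul(SZ, SZ)), add(SSSZ, add(Z, Z))))))))
  step 17: S(S(S(S(S(add(add(SZ, add(Z, Z)), mul(add(Z, mul(SZ, SZ)), add(SSSZ, add(Z, Z)))))))))
  step 18: S(S(S(S(S(add(S(add(Z, add(Z, Z))), mul(add(Z, mul(SZ, SZ)), add(SSSZ, add(Z, Z)))))))))
  step 19: S(S(S(S(S(S(add(add(Z, add(Z, Z)), mul(add(Z, mul(SZ, SZ)), add(SSSZ, add(Z, Z))))))))))
  step 20: S(S(S(S(S(S(add(add(Z, Z), mul(add(Z, mul(SZ, SZ)), add(SSSZ, add(Z, Z))))))))))
  step 21: S(S(S(S(S(S(add(Z, mul(add(Z, mul(SZ, SZ)), add(SSSZ, add(Z, Z))))))))))
  step 22: S(S(S(S(S(S(mul(add(Z, mul(SZ, SZ)), add(SSSZ, add(Z, Z)))))))))
  step 23: S(S(S(S(S(S(mul(mul(SZ, SZ), add(SSSZ, add(Z, Z)))))))))
  step 24: S(S(S(S(S(S(mul(add(SZ, mul(Z, SZ)), add(SSSZ, add(Z, Z)))))))))
  step 25: S(S(S(S(S(S(mul(S(add(Z, mul(Z, SZ))), add(SSSZ, add(Z, Z)))))))))
  step 26: S(S(S(S(S(S(add(add(SSSZ, add(Z, Z)), mul(add(Z, mul(Z, SZ)), add(SSSZ, add(Z, Z))))))))))
  step 27: S(S(S(S(S(S(add(S(add(SSZ, add(Z, Z))), mul(add(Z, mul(Z, SZ)), add(SSSZ, add(Z, Z))))))))))
  step 28: S(S(S(S(S(S(S(add(add(SSZ, add(Z, Z)), mul(add(Z, mul(Z, SZ)), add(SSSZ, add(Z, Z)))))))))))
  step 29: S(S(S(S(S(S(S(add(S(add(SZ, add(Z, Z))), mul(add(Z, mul(Z, SZ)), add(SSSZ, add(Z, Z)))))))))))
  step 30: S(S(S(S(S(S(S(S(add(add(SZ, add(Z, Z)), mul(add(Z, mul(Z, SZ)), add(SSSZ, add(Z, Z))))))))))))
  step 31: S(S(S(S(S(S(S(S(add(S(add(Z, add(Z, Z))), mul(add(Z, mul(Z, SZ)), add(SSSZ, add(Z, Z))))))))))))
  step 32: S(S(S(S(S(S(S(S(S(add(add(Z, add(Z, Z)), mul(add(Z, mul(Z, SZ)), add(SSSZ, add(Z, Z)))))))))))))
  step 33: S(S(S(S(S(S(S(S(S(add(add(Z, Z), mul(add(Z, mul(Z, SZ)), add(SSSZ, add(Z, Z)))))))))))))
  step 34: S(S(S(S(S(S(S(S(S(add(Z, mul(add(Z, mul(Z, SZ)), add(SSSZ, add(Z, Z)))))))))))))
  step 35: S(S(S(S(S(S(S(S(S(mul(add(Z, mul(Z, SZ)), add(SSSZ, add(Z, Z))))))))))))
  step 36: S(S(S(S(S(S(S(S(S(mul(mul(Z, SZ), add(SSSZ, add(Z, Z))))))))))))
  step 37: S(S(S(S(S(S(S(S(S(mul(Z, add(SSSZ, add(Z, Z))))))))))))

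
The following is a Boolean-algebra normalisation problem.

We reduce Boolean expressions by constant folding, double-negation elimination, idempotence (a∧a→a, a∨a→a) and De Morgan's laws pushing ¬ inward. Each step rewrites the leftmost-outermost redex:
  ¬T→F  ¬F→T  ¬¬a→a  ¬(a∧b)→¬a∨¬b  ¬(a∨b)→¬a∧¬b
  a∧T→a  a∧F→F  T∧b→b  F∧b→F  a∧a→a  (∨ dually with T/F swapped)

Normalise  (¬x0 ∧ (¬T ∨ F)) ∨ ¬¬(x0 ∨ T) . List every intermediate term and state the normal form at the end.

  start: (¬x0 ∧ (¬T ∨ F)) ∨ ¬¬(x0 ∨ T)
  [1] (¬x0 ∧ ¬T) ∨ ¬¬(x0 ∨ T)
  [2] (¬x0 ∧ F) ∨ ¬¬(x0 ∨ T)
  [3] F ∨ ¬¬(x0 ∨ T)
  [4] ¬¬(x0 ∨ T)
  [5] x0 ∨ T
  [6] T

Answer: normal form = T  (in 6 steps)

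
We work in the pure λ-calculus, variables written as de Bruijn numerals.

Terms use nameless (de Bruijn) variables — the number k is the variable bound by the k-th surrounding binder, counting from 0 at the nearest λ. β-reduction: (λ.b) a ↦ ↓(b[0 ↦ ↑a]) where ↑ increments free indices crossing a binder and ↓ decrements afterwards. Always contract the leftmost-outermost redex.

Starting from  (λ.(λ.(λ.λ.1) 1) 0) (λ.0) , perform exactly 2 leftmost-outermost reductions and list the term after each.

Answer: after 2 steps: (λ.λ.1) (λ.0)

Working:
  start: (λ.(λ.(λ.λ.1) 1) 0) (λ.0)
  →1  (λ.(λ.λ.1) (λ.0)) (λ.0)
  →2  (λ.λ.1) (λ.0)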